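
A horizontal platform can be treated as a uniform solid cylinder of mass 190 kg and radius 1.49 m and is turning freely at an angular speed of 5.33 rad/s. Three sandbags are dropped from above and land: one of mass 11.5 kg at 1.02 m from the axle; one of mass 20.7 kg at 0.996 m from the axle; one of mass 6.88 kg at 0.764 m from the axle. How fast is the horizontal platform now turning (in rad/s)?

No external torque acts about the axle; L_before = L_after.
I_p = ½(190)(1.49)² = 210.9 kg·m².
Added inertia Σmr² = (11.5)(1.02)² + (20.7)(0.996)² + (6.88)(0.764)² = 36.52 kg·m²; I_f = 210.9 + 36.52 = 247.4 kg·m².
ω_f = I_p ω_i / I_f = (210.9)(5.33) / 247.4 = 4.543 rad/s.

ω_f ≈ 4.54 rad/s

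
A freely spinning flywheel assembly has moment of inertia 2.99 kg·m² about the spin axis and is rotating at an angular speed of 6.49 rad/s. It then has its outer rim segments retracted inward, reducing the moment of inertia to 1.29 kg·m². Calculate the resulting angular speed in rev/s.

ω₂ ≈ 2.39 rev/s

Angular momentum about the spin axis is conserved since the torque about it is zero.
ω₂ = I₁ω₁ / I₂ = (2.990)(6.49 rad/s) / (1.290) = 15.04 rad/s = 2.394 rev/s.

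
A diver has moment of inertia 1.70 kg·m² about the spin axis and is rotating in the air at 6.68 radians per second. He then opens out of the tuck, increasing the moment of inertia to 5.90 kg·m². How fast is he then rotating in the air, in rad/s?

ω₂ ≈ 1.92 rad/s

With no external torque about the axis, L is conserved: I₁ω₁ = I₂ω₂.
ω₂ = I₁ω₁ / I₂ = (1.700)(6.68 rad/s) / (5.900) = 1.925 rad/s.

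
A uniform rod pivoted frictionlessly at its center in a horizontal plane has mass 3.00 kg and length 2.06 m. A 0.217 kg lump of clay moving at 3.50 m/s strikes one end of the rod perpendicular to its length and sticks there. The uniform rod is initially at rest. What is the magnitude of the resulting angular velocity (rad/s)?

The axle reaction passes through the pivot and exerts no torque about it; angular momentum about the pivot is conserved through the impact.
I_p = (1/12)(3.00)(2.06)² = 1.061 kg·m². Taking the sense of the lump of clay's angular momentum as positive, L_{lump} = m v R = (0.217)(3.50)(2.06/2) = 0.7823 kg·m²/s.
L_i = 0 + 0.7823 = 0.7823 kg·m²/s.
After sticking, I_f = I_p + m R² = 1.061 + (0.217)(2.06/2)² = 1.291 kg·m².
ω_f = L_i / I_f = 0.7823 / 1.291 = 0.6059 rad/s.

|ω_f| ≈ 0.606 rad/s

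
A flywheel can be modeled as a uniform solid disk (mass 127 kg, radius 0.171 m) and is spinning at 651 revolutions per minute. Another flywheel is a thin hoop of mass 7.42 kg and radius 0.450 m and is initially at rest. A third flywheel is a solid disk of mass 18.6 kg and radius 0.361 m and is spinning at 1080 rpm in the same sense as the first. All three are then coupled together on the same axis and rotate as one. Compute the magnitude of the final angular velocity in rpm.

No external torque acts about the common axis, so total angular momentum is conserved.
Moments of inertia: I_A = ½(127)(0.171)² = 1.857 kg·m²; I_B = (7.42)(0.450)² = 1.503 kg·m²; I_C = ½(18.6)(0.361)² = 1.212 kg·m².
Taking A's sense as positive: L = (1.857)(651) + (1.212)(1080) = 2518 kg·m²·rpm.
Combined I = 1.857 + 1.503 + 1.212 = 4.571 kg·m².
ω_f = L / I = 2518 / 4.571 = 550.8 rpm.

|ω_f| ≈ 551 rpm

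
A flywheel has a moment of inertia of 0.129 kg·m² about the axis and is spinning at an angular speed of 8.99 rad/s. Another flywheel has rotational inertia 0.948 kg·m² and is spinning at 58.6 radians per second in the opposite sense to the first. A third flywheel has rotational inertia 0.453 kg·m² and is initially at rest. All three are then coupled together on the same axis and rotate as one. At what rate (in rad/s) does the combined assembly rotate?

|ω_f| ≈ 35.6 rad/s

The coupling torques are internal; angular momentum about the shared axis is conserved.
Taking A's sense as positive: L = (0.1290)(8.99) − (0.9480)(58.6) = -54.39 kg·m²·rad/s.
Combined I = 0.1290 + 0.9480 + 0.4530 = 1.530 kg·m².
ω_f = L / I = -54.39 / 1.530 = -35.55 rad/s.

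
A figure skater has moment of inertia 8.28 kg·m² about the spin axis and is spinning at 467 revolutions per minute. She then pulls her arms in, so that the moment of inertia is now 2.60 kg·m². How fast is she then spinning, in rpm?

ω₂ ≈ 1490 rpm

Angular momentum about the spin axis is conserved since the torque about it is zero.
ω₂ = I₁ω₁ / I₂ = (8.280)(467 rpm) / (2.600) = 1487 rpm.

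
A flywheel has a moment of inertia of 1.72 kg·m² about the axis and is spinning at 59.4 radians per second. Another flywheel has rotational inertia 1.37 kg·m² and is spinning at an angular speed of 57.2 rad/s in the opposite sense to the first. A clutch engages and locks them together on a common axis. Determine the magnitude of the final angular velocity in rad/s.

|ω_f| ≈ 7.70 rad/s

No external torque acts about the common axis, so total angular momentum is conserved.
Taking A's sense as positive: L = (1.720)(59.4) − (1.370)(57.2) = 23.80 kg·m²·rad/s.
Combined I = 1.720 + 1.370 = 3.090 kg·m².
ω_f = L / I = 23.80 / 3.090 = 7.704 rad/s.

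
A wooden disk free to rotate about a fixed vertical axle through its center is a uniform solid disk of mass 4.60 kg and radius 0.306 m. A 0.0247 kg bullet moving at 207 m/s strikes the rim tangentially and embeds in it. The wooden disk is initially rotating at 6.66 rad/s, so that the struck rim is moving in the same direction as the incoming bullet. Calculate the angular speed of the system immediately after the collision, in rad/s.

|ω_f| ≈ 13.8 rad/s

The axle reaction passes through the axle and exerts no torque about it; angular momentum about the axle is conserved through the impact.
I_p = ½(4.60)(0.306)² = 0.2154 kg·m². Taking the sense of the bullet's angular momentum as positive, L_{bullet} = m v R = (0.0247)(207)(0.306) = 1.565 kg·m²/s.
L_i = +I_p ω_p + m v R = +(0.2154)(6.66) + 1.565 = 2.999 kg·m²/s.
After sticking, I_f = I_p + m R² = 0.2154 + (0.0247)(0.306)² = 0.2177 kg·m².
ω_f = L_i / I_f = 2.999 / 0.2177 = 13.78 rad/s.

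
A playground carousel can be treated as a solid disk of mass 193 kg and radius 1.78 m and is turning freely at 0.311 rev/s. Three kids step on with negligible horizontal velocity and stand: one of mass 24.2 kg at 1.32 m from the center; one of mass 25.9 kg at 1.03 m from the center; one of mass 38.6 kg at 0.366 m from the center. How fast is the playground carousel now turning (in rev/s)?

ω_f ≈ 0.250 rev/s

No external torque acts about the center; L_before = L_after.
I_p = ½(193)(1.78)² = 305.8 kg·m².
Added inertia Σmr² = (24.2)(1.32)² + (25.9)(1.03)² + (38.6)(0.366)² = 74.81 kg·m²; I_f = 305.8 + 74.81 = 380.6 kg·m².
ω_f = I_p ω_i / I_f = (305.8)(0.311) / 380.6 = 0.2499 rev/s.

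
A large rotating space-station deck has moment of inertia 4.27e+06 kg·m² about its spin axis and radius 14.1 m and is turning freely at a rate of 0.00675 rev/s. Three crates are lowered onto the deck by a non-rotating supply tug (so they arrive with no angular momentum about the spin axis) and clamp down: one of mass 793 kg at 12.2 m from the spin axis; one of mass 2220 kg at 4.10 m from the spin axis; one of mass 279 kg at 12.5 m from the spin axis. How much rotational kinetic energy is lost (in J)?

The added mass arrives with no angular momentum about the spin axis, and any external torque about the spin axis is negligible, so the system's angular momentum is conserved.
Added inertia Σmr² = (793)(12.2)² + (2220)(4.10)² + (279)(12.5)² = 1.989e+05 kg·m²; I_f = 4.270e+06 + 1.989e+05 = 4.469e+06 kg·m².
ω_f = I_p ω_i / I_f = (4.270e+06)(0.00675) / 4.469e+06 = 0.006450 rev/s.
KE_i = ½(4.270e+06)(0.04241 rad/s)² = 3840 J; KE_f = ½(4.469e+06)(0.04052)² = 3669 J.

energy lost ≈ 171 J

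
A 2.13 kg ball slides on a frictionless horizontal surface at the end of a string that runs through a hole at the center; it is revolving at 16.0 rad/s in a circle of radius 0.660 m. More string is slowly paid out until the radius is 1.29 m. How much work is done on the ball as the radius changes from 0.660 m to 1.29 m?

The constraining force is radial, so m r² ω about the center is conserved.
ω₂ = ω₁ (r₁/r₂)² = (16.0)(0.660/1.29)² = 4.188 rad/s.
W = ΔKE = ½m(v₂² − v₁²) = -87.67 J.

W ≈ -87.7 J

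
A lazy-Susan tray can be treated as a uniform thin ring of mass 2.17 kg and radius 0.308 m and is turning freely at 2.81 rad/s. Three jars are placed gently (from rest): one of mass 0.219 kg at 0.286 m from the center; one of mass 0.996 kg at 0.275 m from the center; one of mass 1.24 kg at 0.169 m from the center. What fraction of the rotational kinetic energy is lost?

The added mass arrives with no angular momentum about the center, and any external torque about the center is negligible, so the system's angular momentum is conserved.
I_p = (2.17)(0.308)² = 0.2059 kg·m².
Added inertia Σmr² = (0.219)(0.286)² + (0.996)(0.275)² + (1.24)(0.169)² = 0.1287 kg·m²; I_f = 0.2059 + 0.1287 = 0.3345 kg·m².
ω_f = I_p ω_i / I_f = (0.2059)(2.81) / 0.3345 = 1.729 rad/s.
KE_i = ½(0.2059)(2.810 rad/s)² = 0.8127 J; KE_f = ½(0.3345)(1.729)² = 0.5002 J.
Fraction lost = 0.3846.

fraction ≈ 0.385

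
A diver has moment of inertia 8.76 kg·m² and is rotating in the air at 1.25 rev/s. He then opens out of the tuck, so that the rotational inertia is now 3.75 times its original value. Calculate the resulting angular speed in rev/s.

ω₂ ≈ 0.333 rev/s

No external torque acts about the spin axis, so angular momentum is conserved.
I₂ = 3.75 × 8.76 = 32.85 kg·m².
ω₂ = I₁ω₁ / I₂ = (8.760)(1.25 rev/s) / (32.85) = 0.3333 rev/s.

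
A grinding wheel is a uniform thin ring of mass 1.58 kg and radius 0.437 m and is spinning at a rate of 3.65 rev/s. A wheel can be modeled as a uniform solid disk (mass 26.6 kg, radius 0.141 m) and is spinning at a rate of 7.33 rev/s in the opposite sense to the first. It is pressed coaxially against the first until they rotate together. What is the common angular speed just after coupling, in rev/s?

|ω_f| ≈ 1.48 rev/s

The coupling torques are internal; angular momentum about the shared axis is conserved.
Moments of inertia: I_A = (1.58)(0.437)² = 0.3017 kg·m²; I_B = ½(26.6)(0.141)² = 0.2644 kg·m².
Taking A's sense as positive: L = (0.3017)(3.65) − (0.2644)(7.33) = -0.8369 kg·m²·rev/s.
Combined I = 0.3017 + 0.2644 = 0.5661 kg·m².
ω_f = L / I = -0.8369 / 0.5661 = -1.478 rev/s.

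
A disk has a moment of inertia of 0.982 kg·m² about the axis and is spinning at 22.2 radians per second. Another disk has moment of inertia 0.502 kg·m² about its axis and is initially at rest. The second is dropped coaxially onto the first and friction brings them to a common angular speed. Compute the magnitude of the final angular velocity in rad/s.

No external torque acts about the common axis, so total angular momentum is conserved.
Taking A's sense as positive: L = (0.9820)(22.2) = 21.80 kg·m²·rad/s.
Combined I = 0.9820 + 0.5020 = 1.484 kg·m².
ω_f = L / I = 21.80 / 1.484 = 14.69 rad/s.

|ω_f| ≈ 14.7 rad/s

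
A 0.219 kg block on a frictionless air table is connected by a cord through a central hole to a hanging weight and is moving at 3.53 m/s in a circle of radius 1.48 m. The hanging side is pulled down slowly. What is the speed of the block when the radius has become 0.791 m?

v₂ ≈ 6.60 m/s

Central (radial) force ⇒ zero torque about the center ⇒ m v r is constant.
v₂ = v₁ r₁ / r₂ = (3.53)(1.48) / (0.791) = 6.605 m/s.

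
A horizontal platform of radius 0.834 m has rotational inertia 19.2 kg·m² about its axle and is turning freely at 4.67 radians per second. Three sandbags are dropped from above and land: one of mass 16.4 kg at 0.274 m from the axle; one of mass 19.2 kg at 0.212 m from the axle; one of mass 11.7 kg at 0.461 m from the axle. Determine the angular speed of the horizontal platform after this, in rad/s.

ω_f ≈ 3.77 rad/s

The added mass arrives with no angular momentum about the axle, and any external torque about the axle is negligible, so the system's angular momentum is conserved.
Added inertia Σmr² = (16.4)(0.274)² + (19.2)(0.212)² + (11.7)(0.461)² = 4.581 kg·m²; I_f = 19.20 + 4.581 = 23.78 kg·m².
ω_f = I_p ω_i / I_f = (19.20)(4.67) / 23.78 = 3.770 rad/s.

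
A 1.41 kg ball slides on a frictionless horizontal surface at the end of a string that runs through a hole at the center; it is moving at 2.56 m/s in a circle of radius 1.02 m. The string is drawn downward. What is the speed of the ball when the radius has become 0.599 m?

The only horizontal force on the mass is along the cord (radial), so it exerts no torque about the hole and angular momentum m v r is conserved.
v₂ = v₁ r₁ / r₂ = (2.56)(1.02) / (0.599) = 4.359 m/s.

v₂ ≈ 4.36 m/s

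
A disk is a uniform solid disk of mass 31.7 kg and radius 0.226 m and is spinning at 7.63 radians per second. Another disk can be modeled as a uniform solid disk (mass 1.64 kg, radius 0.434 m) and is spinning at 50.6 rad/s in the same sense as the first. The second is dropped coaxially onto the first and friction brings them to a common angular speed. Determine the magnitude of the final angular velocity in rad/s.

No external torque acts about the common axis, so total angular momentum is conserved.
Moments of inertia: I_A = ½(31.7)(0.226)² = 0.8096 kg·m²; I_B = ½(1.64)(0.434)² = 0.1545 kg·m².
Taking A's sense as positive: L = (0.8096)(7.63) + (0.1545)(50.6) = 13.99 kg·m²·rad/s.
Combined I = 0.8096 + 0.1545 = 0.9640 kg·m².
ω_f = L / I = 13.99 / 0.9640 = 14.51 rad/s.

|ω_f| ≈ 14.5 rad/s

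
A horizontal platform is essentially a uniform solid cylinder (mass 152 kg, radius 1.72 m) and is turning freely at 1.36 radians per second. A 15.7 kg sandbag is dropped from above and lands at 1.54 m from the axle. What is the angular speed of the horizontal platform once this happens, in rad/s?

The added mass arrives with no angular momentum about the axle, and any external torque about the axle is negligible, so the system's angular momentum is conserved.
I_p = ½(152)(1.72)² = 224.8 kg·m².
Added inertia Σmr² = (15.7)(1.54)² = 37.23 kg·m²; I_f = 224.8 + 37.23 = 262.1 kg·m².
ω_f = I_p ω_i / I_f = (224.8)(1.36) / 262.1 = 1.167 rad/s.

ω_f ≈ 1.17 rad/s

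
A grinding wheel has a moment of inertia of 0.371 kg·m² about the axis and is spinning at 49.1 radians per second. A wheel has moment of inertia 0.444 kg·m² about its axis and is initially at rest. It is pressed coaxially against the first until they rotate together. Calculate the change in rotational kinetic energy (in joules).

The coupling torques are internal; angular momentum about the shared axis is conserved.
Taking A's sense as positive: L = (0.3710)(49.1) = 18.22 kg·m²·rad/s.
Combined I = 0.3710 + 0.4440 = 0.8150 kg·m².
ω_f = L / I = 18.22 / 0.8150 = 22.35 rad/s.
KE_i = ½ΣIω² = 447.2 J; KE_f = ½(0.8150)(22.35)² = 203.6 J.

ΔKE ≈ -244 J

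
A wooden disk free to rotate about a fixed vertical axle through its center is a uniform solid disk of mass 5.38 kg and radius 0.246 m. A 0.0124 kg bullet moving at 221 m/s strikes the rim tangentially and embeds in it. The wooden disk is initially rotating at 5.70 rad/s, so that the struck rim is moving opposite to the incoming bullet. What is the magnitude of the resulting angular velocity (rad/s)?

About the axle the impulsive forces during the collision are internal, so angular momentum about that axis is conserved.
I_p = ½(5.38)(0.246)² = 0.1628 kg·m². Taking the sense of the bullet's angular momentum as positive, L_{bullet} = m v R = (0.0124)(221)(0.246) = 0.6741 kg·m²/s.
L_i = −I_p ω_p + m v R = −(0.1628)(5.70) + 0.6741 = -0.2538 kg·m²/s.
After sticking, I_f = I_p + m R² = 0.1628 + (0.0124)(0.246)² = 0.1635 kg·m².
ω_f = L_i / I_f = -0.2538 / 0.1635 = -1.552 rad/s.

|ω_f| ≈ 1.55 rad/s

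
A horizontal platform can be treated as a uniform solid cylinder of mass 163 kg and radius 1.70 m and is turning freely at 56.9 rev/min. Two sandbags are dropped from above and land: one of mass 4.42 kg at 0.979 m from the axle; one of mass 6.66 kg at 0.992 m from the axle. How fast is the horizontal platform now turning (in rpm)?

ω_f ≈ 54.4 rpm

No external torque acts about the axle; L_before = L_after.
I_p = ½(163)(1.70)² = 235.5 kg·m².
Added inertia Σmr² = (4.42)(0.979)² + (6.66)(0.992)² = 10.79 kg·m²; I_f = 235.5 + 10.79 = 246.3 kg·m².
ω_f = I_p ω_i / I_f = (235.5)(56.9) / 246.3 = 54.41 rpm.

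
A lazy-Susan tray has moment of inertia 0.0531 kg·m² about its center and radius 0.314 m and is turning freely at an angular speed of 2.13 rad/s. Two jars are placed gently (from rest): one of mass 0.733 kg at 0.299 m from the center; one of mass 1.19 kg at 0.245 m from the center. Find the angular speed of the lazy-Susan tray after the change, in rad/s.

No external torque acts about the center; L_before = L_after.
Added inertia Σmr² = (0.733)(0.299)² + (1.19)(0.245)² = 0.1370 kg·m²; I_f = 0.05310 + 0.1370 = 0.1901 kg·m².
ω_f = I_p ω_i / I_f = (0.05310)(2.13) / 0.1901 = 0.5951 rad/s.

ω_f ≈ 0.595 rad/s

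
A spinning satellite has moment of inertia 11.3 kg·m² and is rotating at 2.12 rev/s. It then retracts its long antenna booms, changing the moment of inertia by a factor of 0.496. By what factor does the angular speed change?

ω₂/ω₁ ≈ 2.02

With no external torque about the axis, L is conserved: I₁ω₁ = I₂ω₂.
I₂ = 0.496 × 11.3 = 5.605 kg·m².
ω₂/ω₁ = I₁/I₂ = 11.30 / 5.605 = 2.016.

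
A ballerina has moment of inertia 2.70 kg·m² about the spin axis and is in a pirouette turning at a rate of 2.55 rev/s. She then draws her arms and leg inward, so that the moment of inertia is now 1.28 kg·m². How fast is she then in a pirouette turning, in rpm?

With no external torque about the axis, L is conserved: I₁ω₁ = I₂ω₂.
ω₂ = I₁ω₁ / I₂ = (2.700)(2.55 rev/s) / (1.280) = 5.379 rev/s = 322.7 rpm.

ω₂ ≈ 323 rpm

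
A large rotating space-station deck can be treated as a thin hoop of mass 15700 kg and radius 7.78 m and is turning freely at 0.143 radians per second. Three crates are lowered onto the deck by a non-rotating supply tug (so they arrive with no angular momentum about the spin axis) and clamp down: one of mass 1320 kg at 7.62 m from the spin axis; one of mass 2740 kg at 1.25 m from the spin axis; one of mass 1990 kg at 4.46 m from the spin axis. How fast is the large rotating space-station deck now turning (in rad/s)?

No external torque acts about the spin axis; L_before = L_after.
I_p = (15700)(7.78)² = 9.503e+05 kg·m².
Added inertia Σmr² = (1320)(7.62)² + (2740)(1.25)² + (1990)(4.46)² = 1.205e+05 kg·m²; I_f = 9.503e+05 + 1.205e+05 = 1.071e+06 kg·m².
ω_f = I_p ω_i / I_f = (9.503e+05)(0.143) / 1.071e+06 = 0.1269 rad/s.

ω_f ≈ 0.127 rad/s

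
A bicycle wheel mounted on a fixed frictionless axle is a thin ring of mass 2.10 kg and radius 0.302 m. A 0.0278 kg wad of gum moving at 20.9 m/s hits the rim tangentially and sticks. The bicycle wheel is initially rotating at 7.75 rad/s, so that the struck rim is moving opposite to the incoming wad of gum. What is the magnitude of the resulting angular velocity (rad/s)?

|ω_f| ≈ 6.74 rad/s

The axle reaction passes through the axle and exerts no torque about it; angular momentum about the axle is conserved through the impact.
I_p = (2.10)(0.302)² = 0.1915 kg·m². Taking the sense of the wad of gum's angular momentum as positive, L_{wad} = m v R = (0.0278)(20.9)(0.302) = 0.1755 kg·m²/s.
L_i = −I_p ω_p + m v R = −(0.1915)(7.75) + 0.1755 = -1.309 kg·m²/s.
After sticking, I_f = I_p + m R² = 0.1915 + (0.0278)(0.302)² = 0.1941 kg·m².
ω_f = L_i / I_f = -1.309 / 0.1941 = -6.745 rad/s.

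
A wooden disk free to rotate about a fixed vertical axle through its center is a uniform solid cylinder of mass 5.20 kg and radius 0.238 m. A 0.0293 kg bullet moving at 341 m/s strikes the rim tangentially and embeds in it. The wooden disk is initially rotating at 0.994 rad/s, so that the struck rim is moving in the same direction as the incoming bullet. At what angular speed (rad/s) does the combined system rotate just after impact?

|ω_f| ≈ 16.9 rad/s

The axle reaction passes through the axle and exerts no torque about it; angular momentum about the axle is conserved through the impact.
I_p = ½(5.20)(0.238)² = 0.1473 kg·m². Taking the sense of the bullet's angular momentum as positive, L_{bullet} = m v R = (0.0293)(341)(0.238) = 2.378 kg·m²/s.
L_i = +I_p ω_p + m v R = +(0.1473)(0.994) + 2.378 = 2.524 kg·m²/s.
After sticking, I_f = I_p + m R² = 0.1473 + (0.0293)(0.238)² = 0.1489 kg·m².
ω_f = L_i / I_f = 2.524 / 0.1489 = 16.95 rad/s.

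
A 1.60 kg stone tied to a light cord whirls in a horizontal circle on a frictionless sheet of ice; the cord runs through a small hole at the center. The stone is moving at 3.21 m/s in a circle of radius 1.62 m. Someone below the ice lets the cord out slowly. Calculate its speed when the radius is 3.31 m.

v₂ ≈ 1.57 m/s

The only horizontal force on the mass is along the cord (radial), so it exerts no torque about the hole and angular momentum m v r is conserved.
v₂ = v₁ r₁ / r₂ = (3.21)(1.62) / (3.31) = 1.571 m/s.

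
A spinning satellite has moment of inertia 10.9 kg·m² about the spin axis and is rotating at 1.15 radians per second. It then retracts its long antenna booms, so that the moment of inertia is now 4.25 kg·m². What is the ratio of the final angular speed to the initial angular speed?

No external torque acts about the spin axis, so angular momentum is conserved.
ω₂/ω₁ = I₁/I₂ = 10.90 / 4.250 = 2.565.

ω₂/ω₁ ≈ 2.56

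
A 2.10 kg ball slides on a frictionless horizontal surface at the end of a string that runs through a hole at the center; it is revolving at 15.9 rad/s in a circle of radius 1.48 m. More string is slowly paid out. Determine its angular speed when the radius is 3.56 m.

The constraining force is radial, so m r² ω about the center is conserved.
ω₂ = ω₁ (r₁/r₂)² = (15.9)(1.48/3.56)² = 2.748 rad/s.

ω₂ ≈ 2.75 rad/s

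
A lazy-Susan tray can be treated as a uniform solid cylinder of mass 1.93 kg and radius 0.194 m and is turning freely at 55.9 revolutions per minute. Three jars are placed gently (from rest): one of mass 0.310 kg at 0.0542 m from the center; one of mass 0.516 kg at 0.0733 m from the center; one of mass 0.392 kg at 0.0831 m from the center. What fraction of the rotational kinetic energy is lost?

No external torque acts about the center; L_before = L_after.
I_p = ½(1.93)(0.194)² = 0.03632 kg·m².
Added inertia Σmr² = (0.310)(0.0542)² + (0.516)(0.0733)² + (0.392)(0.0831)² = 0.006390 kg·m²; I_f = 0.03632 + 0.006390 = 0.04271 kg·m².
ω_f = I_p ω_i / I_f = (0.03632)(55.9) / 0.04271 = 47.54 rpm.
KE_i = ½(0.03632)(5.854 rad/s)² = 0.6223 J; KE_f = ½(0.04271)(4.978)² = 0.5292 J.
Fraction lost = 0.1496.

fraction ≈ 0.150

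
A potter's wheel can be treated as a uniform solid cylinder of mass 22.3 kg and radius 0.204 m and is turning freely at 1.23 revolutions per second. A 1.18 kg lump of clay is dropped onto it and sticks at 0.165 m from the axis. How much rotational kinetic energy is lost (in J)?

The added mass arrives with no angular momentum about the axis, and any external torque about the axis is negligible, so the system's angular momentum is conserved.
I_p = ½(22.3)(0.204)² = 0.4640 kg·m².
Added inertia Σmr² = (1.18)(0.165)² = 0.03213 kg·m²; I_f = 0.4640 + 0.03213 = 0.4961 kg·m².
ω_f = I_p ω_i / I_f = (0.4640)(1.23) / 0.4961 = 1.150 rev/s.
KE_i = ½(0.4640)(7.728 rad/s)² = 13.86 J; KE_f = ½(0.4961)(7.228)² = 12.96 J.

energy lost ≈ 0.897 J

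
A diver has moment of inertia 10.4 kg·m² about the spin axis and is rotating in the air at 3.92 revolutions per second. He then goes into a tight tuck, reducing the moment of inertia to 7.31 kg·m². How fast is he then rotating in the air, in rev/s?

ω₂ ≈ 5.58 rev/s

No external torque acts about the spin axis, so angular momentum is conserved.
ω₂ = I₁ω₁ / I₂ = (10.40)(3.92 rev/s) / (7.310) = 5.577 rev/s.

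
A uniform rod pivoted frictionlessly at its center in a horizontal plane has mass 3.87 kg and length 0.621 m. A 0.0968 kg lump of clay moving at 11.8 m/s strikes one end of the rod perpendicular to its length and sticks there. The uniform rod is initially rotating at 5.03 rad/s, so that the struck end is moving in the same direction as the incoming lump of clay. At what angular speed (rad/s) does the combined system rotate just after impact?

|ω_f| ≈ 7.33 rad/s

The axle reaction passes through the pivot and exerts no torque about it; angular momentum about the pivot is conserved through the impact.
I_p = (1/12)(3.87)(0.621)² = 0.1244 kg·m². Taking the sense of the lump of clay's angular momentum as positive, L_{lump} = m v R = (0.0968)(11.8)(0.621/2) = 0.3547 kg·m²/s.
L_i = +I_p ω_p + m v R = +(0.1244)(5.03) + 0.3547 = 0.9802 kg·m²/s.
After sticking, I_f = I_p + m R² = 0.1244 + (0.0968)(0.621/2)² = 0.1337 kg·m².
ω_f = L_i / I_f = 0.9802 / 0.1337 = 7.332 rad/s.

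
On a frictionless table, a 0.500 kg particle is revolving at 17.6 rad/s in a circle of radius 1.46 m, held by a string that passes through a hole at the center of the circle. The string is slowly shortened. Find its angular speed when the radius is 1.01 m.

No torque about the axis ⇒ m r₁² ω₁ = m r₂² ω₂.
ω₂ = ω₁ (r₁/r₂)² = (17.6)(1.46/1.01)² = 36.78 rad/s.

ω₂ ≈ 36.8 rad/s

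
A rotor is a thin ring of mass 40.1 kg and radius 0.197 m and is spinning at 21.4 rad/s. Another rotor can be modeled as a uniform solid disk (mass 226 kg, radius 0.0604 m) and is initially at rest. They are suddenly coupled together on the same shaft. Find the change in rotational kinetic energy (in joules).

ΔKE ≈ -74.6 J

No external torque acts about the common axis, so total angular momentum is conserved.
Moments of inertia: I_A = (40.1)(0.197)² = 1.556 kg·m²; I_B = ½(226)(0.0604)² = 0.4122 kg·m².
Taking A's sense as positive: L = (1.556)(21.4) = 33.30 kg·m²·rad/s.
Combined I = 1.556 + 0.4122 = 1.968 kg·m².
ω_f = L / I = 33.30 / 1.968 = 16.92 rad/s.
KE_i = ½ΣIω² = 356.3 J; KE_f = ½(1.968)(16.92)² = 281.7 J.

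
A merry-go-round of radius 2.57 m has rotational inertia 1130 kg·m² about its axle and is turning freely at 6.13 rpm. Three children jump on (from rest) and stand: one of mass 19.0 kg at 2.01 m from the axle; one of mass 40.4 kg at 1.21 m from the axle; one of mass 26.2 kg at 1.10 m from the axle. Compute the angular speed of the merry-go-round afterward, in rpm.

ω_f ≈ 5.34 rpm

The added mass arrives with no angular momentum about the axle, and any external torque about the axle is negligible, so the system's angular momentum is conserved.
Added inertia Σmr² = (19.0)(2.01)² + (40.4)(1.21)² + (26.2)(1.10)² = 167.6 kg·m²; I_f = 1130 + 167.6 = 1298 kg·m².
ω_f = I_p ω_i / I_f = (1130)(6.13) / 1298 = 5.338 rpm.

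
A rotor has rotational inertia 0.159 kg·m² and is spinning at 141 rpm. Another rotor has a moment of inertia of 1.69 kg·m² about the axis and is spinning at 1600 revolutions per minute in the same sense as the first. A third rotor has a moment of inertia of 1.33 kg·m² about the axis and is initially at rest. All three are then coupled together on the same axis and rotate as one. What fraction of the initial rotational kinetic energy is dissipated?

fraction ≈ 0.460

The coupling torques are internal; angular momentum about the shared axis is conserved.
Taking A's sense as positive: L = (0.1590)(141) + (1.690)(1600) = 2726 kg·m²·rpm.
Combined I = 0.1590 + 1.690 + 1.330 = 3.179 kg·m².
ω_f = L / I = 2726 / 3.179 = 857.6 rpm.
KE_i = ½ΣIω² = 23740 J; KE_f = ½(3.179)(89.81)² = 12820 J.
Fraction dissipated = (KE_i − KE_f)/KE_i = 0.4599.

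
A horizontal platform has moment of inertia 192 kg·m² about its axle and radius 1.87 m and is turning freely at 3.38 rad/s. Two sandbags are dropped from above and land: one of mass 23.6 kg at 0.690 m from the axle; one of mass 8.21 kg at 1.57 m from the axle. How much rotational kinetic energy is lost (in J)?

No external torque acts about the axle; L_before = L_after.
Added inertia Σmr² = (23.6)(0.690)² + (8.21)(1.57)² = 31.47 kg·m²; I_f = 192.0 + 31.47 = 223.5 kg·m².
ω_f = I_p ω_i / I_f = (192.0)(3.38) / 223.5 = 2.904 rad/s.
KE_i = ½(192.0)(3.380 rad/s)² = 1097 J; KE_f = ½(223.5)(2.904)² = 942.3 J.

energy lost ≈ 154 J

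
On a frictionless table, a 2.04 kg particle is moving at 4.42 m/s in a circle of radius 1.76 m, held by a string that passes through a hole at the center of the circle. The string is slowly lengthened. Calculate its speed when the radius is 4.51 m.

v₂ ≈ 1.72 m/s

Central (radial) force ⇒ zero torque about the center ⇒ m v r is constant.
v₂ = v₁ r₁ / r₂ = (4.42)(1.76) / (4.51) = 1.725 m/s.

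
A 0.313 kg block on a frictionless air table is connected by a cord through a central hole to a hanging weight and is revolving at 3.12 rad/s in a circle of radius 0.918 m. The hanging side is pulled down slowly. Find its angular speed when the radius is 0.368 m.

ω₂ ≈ 19.4 rad/s

The constraining force is radial, so m r² ω about the center is conserved.
ω₂ = ω₁ (r₁/r₂)² = (3.12)(0.918/0.368)² = 19.42 rad/s.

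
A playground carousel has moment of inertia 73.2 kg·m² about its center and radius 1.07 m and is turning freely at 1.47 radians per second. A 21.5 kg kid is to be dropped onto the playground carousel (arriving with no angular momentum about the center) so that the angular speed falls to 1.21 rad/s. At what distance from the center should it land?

The added mass arrives with no angular momentum about the center, and any external torque about the center is negligible, so the system's angular momentum is conserved.
I_p ω_i = (I_p + m r²) ω_f ⇒ m r² = I_p(ω_i/ω_f − 1) = 73.20(1.47/1.21 − 1) = 15.73 kg·m².
r = √(15.73/21.5) = 0.8553 m.

r ≈ 0.855 m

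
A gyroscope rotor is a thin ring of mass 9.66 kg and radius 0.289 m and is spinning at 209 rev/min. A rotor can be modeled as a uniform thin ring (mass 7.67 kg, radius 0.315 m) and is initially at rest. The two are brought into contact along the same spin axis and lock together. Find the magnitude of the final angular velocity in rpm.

The coupling torques are internal; angular momentum about the shared axis is conserved.
Moments of inertia: I_A = (9.66)(0.289)² = 0.8068 kg·m²; I_B = (7.67)(0.315)² = 0.7611 kg·m².
Taking A's sense as positive: L = (0.8068)(209) = 168.6 kg·m²·rpm.
Combined I = 0.8068 + 0.7611 = 1.568 kg·m².
ω_f = L / I = 168.6 / 1.568 = 107.5 rpm.

|ω_f| ≈ 108 rpm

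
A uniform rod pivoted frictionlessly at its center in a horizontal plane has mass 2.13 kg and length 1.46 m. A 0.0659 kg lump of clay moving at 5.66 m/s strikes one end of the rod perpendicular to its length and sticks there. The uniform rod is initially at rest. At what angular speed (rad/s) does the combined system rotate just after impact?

|ω_f| ≈ 0.659 rad/s

About the pivot the impulsive forces during the collision are internal, so angular momentum about that axis is conserved.
I_p = (1/12)(2.13)(1.46)² = 0.3784 kg·m². Taking the sense of the lump of clay's angular momentum as positive, L_{lump} = m v R = (0.0659)(5.66)(1.46/2) = 0.2723 kg·m²/s.
L_i = 0 + 0.2723 = 0.2723 kg·m²/s.
After sticking, I_f = I_p + m R² = 0.3784 + (0.0659)(1.46/2)² = 0.4135 kg·m².
ω_f = L_i / I_f = 0.2723 / 0.4135 = 0.6585 rad/s.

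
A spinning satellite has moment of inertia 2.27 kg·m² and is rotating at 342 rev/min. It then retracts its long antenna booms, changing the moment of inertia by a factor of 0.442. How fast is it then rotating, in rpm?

With no external torque about the axis, L is conserved: I₁ω₁ = I₂ω₂.
I₂ = 0.442 × 2.27 = 1.003 kg·m².
ω₂ = I₁ω₁ / I₂ = (2.270)(342 rpm) / (1.003) = 773.8 rpm.

ω₂ ≈ 774 rpm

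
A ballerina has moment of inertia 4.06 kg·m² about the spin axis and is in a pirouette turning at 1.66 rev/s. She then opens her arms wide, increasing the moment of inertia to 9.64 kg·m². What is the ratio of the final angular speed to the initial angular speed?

ω₂/ω₁ ≈ 0.421

Angular momentum about the spin axis is conserved since the torque about it is zero.
ω₂/ω₁ = I₁/I₂ = 4.060 / 9.640 = 0.4212.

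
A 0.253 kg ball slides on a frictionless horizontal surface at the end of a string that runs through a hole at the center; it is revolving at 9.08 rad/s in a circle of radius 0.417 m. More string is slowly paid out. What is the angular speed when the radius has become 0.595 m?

The constraining force is radial, so m r² ω about the center is conserved.
ω₂ = ω₁ (r₁/r₂)² = (9.08)(0.417/0.595)² = 4.460 rad/s.

ω₂ ≈ 4.46 rad/s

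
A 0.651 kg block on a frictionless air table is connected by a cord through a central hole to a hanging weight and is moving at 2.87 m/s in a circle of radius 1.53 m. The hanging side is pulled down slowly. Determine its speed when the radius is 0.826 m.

v₂ ≈ 5.32 m/s

Central (radial) force ⇒ zero torque about the center ⇒ m v r is constant.
v₂ = v₁ r₁ / r₂ = (2.87)(1.53) / (0.826) = 5.316 m/s.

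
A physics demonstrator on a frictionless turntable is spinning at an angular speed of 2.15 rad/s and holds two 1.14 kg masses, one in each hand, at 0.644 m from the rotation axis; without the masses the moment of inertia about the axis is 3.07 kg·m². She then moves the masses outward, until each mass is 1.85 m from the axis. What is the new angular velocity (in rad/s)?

With no external torque about the axis, L is conserved: I₁ω₁ = I₂ω₂.
I₁ = 3.07 + 2(1.14)(0.644)² = 4.016 kg·m²; I₂ = 3.07 + 2(1.14)(1.85)² = 10.87 kg·m².
ω₂ = I₁ω₁ / I₂ = (4.016)(2.15 rad/s) / (10.87) = 0.7940 rad/s.

ω₂ ≈ 0.794 rad/s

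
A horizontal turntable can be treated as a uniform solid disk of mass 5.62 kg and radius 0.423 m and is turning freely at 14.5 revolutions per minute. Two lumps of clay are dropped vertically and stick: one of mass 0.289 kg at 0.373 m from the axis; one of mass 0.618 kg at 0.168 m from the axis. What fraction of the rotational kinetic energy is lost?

fraction ≈ 0.103

No external torque acts about the axis; L_before = L_after.
I_p = ½(5.62)(0.423)² = 0.5028 kg·m².
Added inertia Σmr² = (0.289)(0.373)² + (0.618)(0.168)² = 0.05765 kg·m²; I_f = 0.5028 + 0.05765 = 0.5604 kg·m².
ω_f = I_p ω_i / I_f = (0.5028)(14.5) / 0.5604 = 13.01 rpm.
KE_i = ½(0.5028)(1.518 rad/s)² = 0.5796 J; KE_f = ½(0.5604)(1.362)² = 0.5200 J.
Fraction lost = 0.1029.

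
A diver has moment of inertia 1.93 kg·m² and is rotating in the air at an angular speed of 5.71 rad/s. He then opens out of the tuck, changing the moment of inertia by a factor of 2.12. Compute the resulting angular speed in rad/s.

With no external torque about the axis, L is conserved: I₁ω₁ = I₂ω₂.
I₂ = 2.12 × 1.93 = 4.092 kg·m².
ω₂ = I₁ω₁ / I₂ = (1.930)(5.71 rad/s) / (4.092) = 2.693 rad/s.

ω₂ ≈ 2.69 rad/s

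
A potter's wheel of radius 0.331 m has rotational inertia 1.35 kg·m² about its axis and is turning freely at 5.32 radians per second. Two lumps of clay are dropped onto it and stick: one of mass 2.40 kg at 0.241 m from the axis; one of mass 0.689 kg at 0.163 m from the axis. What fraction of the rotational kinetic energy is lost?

No external torque acts about the axis; L_before = L_after.
Added inertia Σmr² = (2.40)(0.241)² + (0.689)(0.163)² = 0.1577 kg·m²; I_f = 1.350 + 0.1577 = 1.508 kg·m².
ω_f = I_p ω_i / I_f = (1.350)(5.32) / 1.508 = 4.764 rad/s.
KE_i = ½(1.350)(5.320 rad/s)² = 19.10 J; KE_f = ½(1.508)(4.764)² = 17.11 J.
Fraction lost = 0.1046.

fraction ≈ 0.105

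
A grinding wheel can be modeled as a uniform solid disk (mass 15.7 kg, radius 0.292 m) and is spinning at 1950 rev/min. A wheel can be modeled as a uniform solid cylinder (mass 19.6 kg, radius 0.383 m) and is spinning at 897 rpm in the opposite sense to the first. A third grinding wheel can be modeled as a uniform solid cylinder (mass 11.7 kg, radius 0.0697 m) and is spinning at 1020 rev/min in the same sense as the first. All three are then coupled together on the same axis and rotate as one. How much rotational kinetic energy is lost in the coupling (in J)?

ΔKE lost ≈ 20500 J

The coupling torques are internal; angular momentum about the shared axis is conserved.
Moments of inertia: I_A = ½(15.7)(0.292)² = 0.6693 kg·m²; I_B = ½(19.6)(0.383)² = 1.438 kg·m²; I_C = ½(11.7)(0.0697)² = 0.02842 kg·m².
Taking A's sense as positive: L = (0.6693)(1950) − (1.438)(897) + (0.02842)(1020) = 44.68 kg·m²·rpm.
Combined I = 0.6693 + 1.438 + 0.02842 = 2.135 kg·m².
ω_f = L / I = 44.68 / 2.135 = 20.93 rpm.
KE_i = ½ΣIω² = 20460 J; KE_f = ½(2.135)(2.191)² = 5.127 J.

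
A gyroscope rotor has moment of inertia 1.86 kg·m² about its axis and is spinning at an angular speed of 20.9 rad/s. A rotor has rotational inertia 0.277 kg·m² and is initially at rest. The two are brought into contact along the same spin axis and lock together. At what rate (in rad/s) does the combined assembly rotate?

|ω_f| ≈ 18.2 rad/s

The coupling torques are internal; angular momentum about the shared axis is conserved.
Taking A's sense as positive: L = (1.860)(20.9) = 38.87 kg·m²·rad/s.
Combined I = 1.860 + 0.2770 = 2.137 kg·m².
ω_f = L / I = 38.87 / 2.137 = 18.19 rad/s.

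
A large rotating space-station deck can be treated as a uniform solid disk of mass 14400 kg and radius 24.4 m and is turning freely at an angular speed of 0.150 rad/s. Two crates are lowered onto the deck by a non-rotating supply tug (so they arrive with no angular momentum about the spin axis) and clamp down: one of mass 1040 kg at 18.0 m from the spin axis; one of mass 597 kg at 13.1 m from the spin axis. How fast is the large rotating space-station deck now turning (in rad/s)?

ω_f ≈ 0.136 rad/s

No external torque acts about the spin axis; L_before = L_after.
I_p = ½(14400)(24.4)² = 4.287e+06 kg·m².
Added inertia Σmr² = (1040)(18.0)² + (597)(13.1)² = 4.394e+05 kg·m²; I_f = 4.287e+06 + 4.394e+05 = 4.726e+06 kg·m².
ω_f = I_p ω_i / I_f = (4.287e+06)(0.150) / 4.726e+06 = 0.1361 rad/s.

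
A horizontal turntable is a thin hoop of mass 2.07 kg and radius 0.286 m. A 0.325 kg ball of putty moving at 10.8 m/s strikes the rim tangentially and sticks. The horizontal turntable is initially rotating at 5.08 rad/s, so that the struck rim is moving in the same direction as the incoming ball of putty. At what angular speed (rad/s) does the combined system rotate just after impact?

About the axle the impulsive forces during the collision are internal, so angular momentum about that axis is conserved.
I_p = (2.07)(0.286)² = 0.1693 kg·m². Taking the sense of the ball of putty's angular momentum as positive, L_{ball} = m v R = (0.325)(10.8)(0.286) = 1.004 kg·m²/s.
L_i = +I_p ω_p + m v R = +(0.1693)(5.08) + 1.004 = 1.864 kg·m²/s.
After sticking, I_f = I_p + m R² = 0.1693 + (0.325)(0.286)² = 0.1959 kg·m².
ω_f = L_i / I_f = 1.864 / 0.1959 = 9.515 rad/s.

|ω_f| ≈ 9.51 rad/s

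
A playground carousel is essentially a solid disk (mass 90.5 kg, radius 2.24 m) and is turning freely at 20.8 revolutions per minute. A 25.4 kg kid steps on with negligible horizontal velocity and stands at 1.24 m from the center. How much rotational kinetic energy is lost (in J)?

No external torque acts about the center; L_before = L_after.
I_p = ½(90.5)(2.24)² = 227.0 kg·m².
Added inertia Σmr² = (25.4)(1.24)² = 39.06 kg·m²; I_f = 227.0 + 39.06 = 266.1 kg·m².
ω_f = I_p ω_i / I_f = (227.0)(20.8) / 266.1 = 17.75 rpm.
KE_i = ½(227.0)(2.178 rad/s)² = 538.6 J; KE_f = ½(266.1)(1.858)² = 459.6 J.

energy lost ≈ 79.0 J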